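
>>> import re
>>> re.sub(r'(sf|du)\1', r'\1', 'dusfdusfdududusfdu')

'dusfdusfdudusfdu'

After group 1 captures some text, `\1` only succeeds where that same text appears again.
Matches: at [8:12] → 'dudu'.
Each match is replaced using the text its own group 1 captured.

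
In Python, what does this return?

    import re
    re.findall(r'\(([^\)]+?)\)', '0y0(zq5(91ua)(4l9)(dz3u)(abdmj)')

['zq5(91ua', '4l9', 'dz3u', 'abdmj']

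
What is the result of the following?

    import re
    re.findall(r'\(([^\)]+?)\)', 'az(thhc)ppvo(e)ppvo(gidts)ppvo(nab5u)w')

['thhc', 'e', 'gidts', 'nab5u']

Walking the string: at [2:8] match '(thhc)', group 1 = 'thhc'; at [12:15] match '(e)', group 1 = 'e'; at [19:26] match '(gidts)', group 1 = 'gidts'; at [30:37] match '(nab5u)', group 1 = 'nab5u'.
`findall` collects group 1 from each match (4 total).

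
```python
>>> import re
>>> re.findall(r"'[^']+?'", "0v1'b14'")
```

`findall` yields the raw match text (1 of them) because the pattern has no groups.

["'b14'"]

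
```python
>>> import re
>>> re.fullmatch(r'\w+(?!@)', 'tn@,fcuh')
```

A negative assertion filters positions out without eating any characters.
`re.fullmatch` is like wrapping the pattern in `^…$` (in single-line mode).
Here there's no way to consume every character, so the call returns None.

None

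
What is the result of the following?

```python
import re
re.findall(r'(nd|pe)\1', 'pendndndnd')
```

['nd', 'nd']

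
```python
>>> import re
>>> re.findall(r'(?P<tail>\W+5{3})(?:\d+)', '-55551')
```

['-555']

The pattern matches one or more of a non-word character, then exactly 3 of the literal '5' (captured as 'tail'); then one or more of a digit (non-capturing group).
Matches: at [0:6] match '-55551', group 1 = '-555'.
With a single group, `findall` returns only what that group captured — 1 item.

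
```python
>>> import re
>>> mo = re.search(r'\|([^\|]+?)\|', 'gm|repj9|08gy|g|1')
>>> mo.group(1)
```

`re.search` scans for the first position where the pattern succeeds.
The match spans [2:9] → '|repj9|'.
Captured: group 1 = 'repj9'.

'repj9'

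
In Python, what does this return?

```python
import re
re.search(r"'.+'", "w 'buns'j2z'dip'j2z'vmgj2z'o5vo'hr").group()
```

"'buns'j2z'dip'j2z'vmgj2z'o5vo'"

`search` walks the string left to right and returns the first match it finds.
The match spans [2:32] → "'buns'j2z'dip'j2z'vmgj2z'o5vo'".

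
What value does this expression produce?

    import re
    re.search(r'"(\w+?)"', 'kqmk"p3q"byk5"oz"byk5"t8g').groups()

('p3q',)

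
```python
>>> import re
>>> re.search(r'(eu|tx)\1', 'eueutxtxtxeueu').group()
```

'eueu'

After group 1 captures some text, `\1` only succeeds where that same text appears again.
Unlike `match`, `search` isn't anchored — it looks for the pattern anywhere in the string.
The match spans [0:4] → 'eueu'.
Captured: group 1 = 'eu'.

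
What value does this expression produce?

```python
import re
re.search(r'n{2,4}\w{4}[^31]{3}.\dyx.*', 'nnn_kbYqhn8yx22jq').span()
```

This matches 2 to 4 of the literal 'n', then exactly 4 of a word character; then exactly 3 of any character except [31], then any character, then a digit; then the literal 'yx', then zero or more of any character.
Unlike `match`, `search` isn't anchored — it looks for the pattern anywhere in the string.
The match spans [0:17] → 'nnn_kbYqhn8yx22jq'.

(0, 17)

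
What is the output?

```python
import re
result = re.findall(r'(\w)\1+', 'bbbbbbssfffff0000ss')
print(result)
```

`\1` is not a pattern — it's the concrete string captured by group 1, re-applied verbatim.
Because there's exactly one group, `findall` drops the full match and keeps group 1 from each hit.

['b', 's', 'f', '0', 's']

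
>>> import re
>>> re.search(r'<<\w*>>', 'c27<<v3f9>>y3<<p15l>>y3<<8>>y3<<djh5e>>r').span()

(3, 11)

`re.search` tries every starting position until one works.
The match spans [3:11] → '<<v3f9>>'.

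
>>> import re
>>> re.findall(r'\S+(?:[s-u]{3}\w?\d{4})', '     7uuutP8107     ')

['7uuutP8107']

The pattern matches one or more of a non-whitespace character; then exactly 3 of a character in [s-u], then optionally a word character, then exactly 4 of a digit (non-capturing group).
`findall` yields the raw match text (1 of them) because the pattern has no groups.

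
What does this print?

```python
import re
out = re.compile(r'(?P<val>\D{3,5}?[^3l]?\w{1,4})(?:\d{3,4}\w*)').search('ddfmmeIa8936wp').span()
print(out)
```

(0, 14)

Pattern: 3 to 5 of a non-digit (lazy), then optionally any character except [3l], then 1 to 4 of a word character (captured as 'val'); then 3 to 4 of a digit, then zero or more of a word character (non-capturing group).
`search` walks the string left to right and returns the first match it finds.
The match spans [0:14] → 'ddfmmeIa8936wp'.
Captured: group 1 = 'ddfmmeIa'.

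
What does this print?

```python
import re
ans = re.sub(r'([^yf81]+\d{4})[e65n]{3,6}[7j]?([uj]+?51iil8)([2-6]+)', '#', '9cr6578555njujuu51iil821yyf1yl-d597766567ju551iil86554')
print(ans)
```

Pattern: one or more of any character except [yf81], then exactly 4 of a digit (captured); then 3 to 6 of one of [e65n], then optionally one of [7j]; then one or more of one of [uj] (lazy), then the literal '51i', then the literal 'il8' (captured); then one or more of a character in [2-6] (captured).
Every occurrence is swapped for '#'.

#1yyf1yl-d597766567ju551iil86554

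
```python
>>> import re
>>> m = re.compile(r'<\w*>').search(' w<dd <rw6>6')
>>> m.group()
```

'<rw6>'

`re.search` scans for the first position where the pattern succeeds.
The match spans [6:11] → '<rw6>'.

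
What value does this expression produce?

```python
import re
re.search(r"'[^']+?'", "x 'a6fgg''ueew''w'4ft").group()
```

"'a6fgg'"

The match spans [2:9] → "'a6fgg'".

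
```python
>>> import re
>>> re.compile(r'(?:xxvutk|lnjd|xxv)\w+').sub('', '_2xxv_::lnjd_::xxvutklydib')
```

'_2::::'

Each match is replaced by ''.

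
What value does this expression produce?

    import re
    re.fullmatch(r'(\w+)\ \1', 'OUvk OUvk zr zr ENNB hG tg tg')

`re.fullmatch` requires the pattern to consume the entire string.
Here the string isn't matched end-to-end, so the call returns None.

None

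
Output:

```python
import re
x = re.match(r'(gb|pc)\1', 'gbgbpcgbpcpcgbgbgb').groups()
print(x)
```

`\1` has to match the exact text group 1 already captured.
`re.match` won't scan ahead — the pattern has to work from the very first character.
The match spans [0:4] → 'gbgb'.
Captured: group 1 = 'gb'.

('gb',)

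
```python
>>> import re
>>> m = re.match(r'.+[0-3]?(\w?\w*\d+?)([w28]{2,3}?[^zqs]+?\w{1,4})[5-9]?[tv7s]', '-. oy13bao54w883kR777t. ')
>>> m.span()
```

`re.match` only tries the pattern at the start of the string.
The match spans [0:21] → '-. oy13bao54w883kR777'.

(0, 21)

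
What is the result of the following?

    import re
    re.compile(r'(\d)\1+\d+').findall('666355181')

`\1` has to match the exact text group 1 already captured.
`findall` collects group 1 from the one match (1 total).

['6']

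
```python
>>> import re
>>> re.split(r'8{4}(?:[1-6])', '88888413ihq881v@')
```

Pattern: exactly 4 of a literal '8'; then a character in [1-6] (non-capturing group).
Matches to split on: at [1:6] → '88884'.
Each match becomes a cut point; 2 segments remain.

['8', '13ihq881v@']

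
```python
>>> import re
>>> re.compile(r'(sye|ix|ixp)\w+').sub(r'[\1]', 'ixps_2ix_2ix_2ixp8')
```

`|` is ordered: at each position the engine commits to the first alternative that works.
Matches: at [0:18] → 'ixps_2ix_2ix_2ixp8'.
The replacement refers to a captured group, so each match is rewritten using its own captured text.

'[ix]'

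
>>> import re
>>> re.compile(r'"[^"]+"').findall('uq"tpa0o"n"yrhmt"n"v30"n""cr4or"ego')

['"tpa0o"', '"yrhmt"', '"v30"', '"cr4or"']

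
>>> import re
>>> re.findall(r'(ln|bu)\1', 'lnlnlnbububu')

`\1` has to match the exact text group 1 already captured.
`findall` collects group 1 from each match (2 total).

['ln', 'bu']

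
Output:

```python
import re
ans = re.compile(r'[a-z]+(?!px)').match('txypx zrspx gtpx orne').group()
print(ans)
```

With `match`, the pattern is implicitly anchored at the beginning.
The match spans [0:5] → 'txypx'.

txypx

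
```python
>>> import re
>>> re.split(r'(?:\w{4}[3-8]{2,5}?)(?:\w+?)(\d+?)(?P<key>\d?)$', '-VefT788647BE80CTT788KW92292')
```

['-', '9229', '2', '']

Pattern: exactly 4 of a word character, then 2 to 5 of a character in [3-8] (lazy) (non-capturing group); then one or more of a word character (lazy) (non-capturing group); then one or more of a digit (lazy) (captured); then optionally a digit (captured as 'key'); then anchored at the end.
Matches to split on: at [1:28] → 'VefT788647BE80CTT788KW92292'.
Because the pattern has a capturing group, `split` also inserts each captured text between the pieces.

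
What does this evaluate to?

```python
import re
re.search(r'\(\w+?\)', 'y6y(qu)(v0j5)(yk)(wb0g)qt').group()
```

The match spans [3:7] → '(qu)'.

'(qu)'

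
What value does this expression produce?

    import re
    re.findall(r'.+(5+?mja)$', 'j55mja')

This matches one or more of any character; then one or more of the literal '5' (lazy), then the literal 'mja' (captured); then anchored at the end.
Matches: at [0:6] match 'j55mja', group 1 = '5mja'.
With a single group, `findall` returns only what that group captured — 1 item.

['5mja']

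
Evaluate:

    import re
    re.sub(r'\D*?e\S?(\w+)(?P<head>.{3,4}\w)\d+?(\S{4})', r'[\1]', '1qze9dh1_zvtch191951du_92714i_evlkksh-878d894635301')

'1[dh1_zvtch191951du_92714i_evlkksh]5301'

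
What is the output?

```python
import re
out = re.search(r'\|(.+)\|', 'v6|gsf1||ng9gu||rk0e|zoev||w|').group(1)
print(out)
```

The match spans [2:29] → '|gsf1||ng9gu||rk0e|zoev||w|'.
Captured: group 1 = 'gsf1||ng9gu||rk0e|zoev||w'.

gsf1||ng9gu||rk0e|zoev||w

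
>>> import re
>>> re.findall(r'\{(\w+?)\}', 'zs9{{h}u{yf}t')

['h', 'yf']

`findall` collects group 1 from each match (2 total).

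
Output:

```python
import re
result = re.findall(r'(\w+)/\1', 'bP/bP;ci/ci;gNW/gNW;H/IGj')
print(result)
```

['bP', 'ci', 'gNW']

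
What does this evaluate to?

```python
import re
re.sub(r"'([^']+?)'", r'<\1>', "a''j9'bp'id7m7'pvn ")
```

"a'<j9>bp<id7m7>pvn "

Matches: at [2:6] → "'j9'"; at [8:15] → "'id7m7'".
Each match is replaced using the text its own group 1 captured.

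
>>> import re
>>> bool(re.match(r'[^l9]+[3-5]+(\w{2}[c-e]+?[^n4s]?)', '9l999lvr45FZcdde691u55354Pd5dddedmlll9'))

False

With `match`, the pattern is implicitly anchored at the beginning.
Here the string doesn't start with a match, so the call returns None, and `bool(None)` is False.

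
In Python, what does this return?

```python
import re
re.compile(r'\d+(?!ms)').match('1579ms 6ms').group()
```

The negative lookaround is zero-width — it rules out positions where the adjacent text would match, without consuming anything.
`re.match` only tries the pattern at the start of the string.
The match spans [0:3] → '157'.

'157'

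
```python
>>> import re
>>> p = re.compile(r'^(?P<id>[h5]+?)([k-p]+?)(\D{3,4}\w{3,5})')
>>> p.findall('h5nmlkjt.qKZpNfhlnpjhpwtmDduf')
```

[('h5', 'nml', 'kjt.qKZpN')]

The pattern matches anchored at the start of the string; then one or more of one of [h5] (lazy) (captured as 'id'); then one or more of a character in [k-p] (lazy) (captured); then 3 to 4 of a non-digit, then 3 to 5 of a word character (captured).
3 groups means the one result is a tuple of 3 captured strings — 1 here.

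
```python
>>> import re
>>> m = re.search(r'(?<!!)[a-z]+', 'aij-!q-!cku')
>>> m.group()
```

'aij'

The negative lookaround is zero-width — it rules out positions where the adjacent text would match, without consuming anything.
`re.search` scans for the first position where the pattern succeeds.
The match spans [0:3] → 'aij'.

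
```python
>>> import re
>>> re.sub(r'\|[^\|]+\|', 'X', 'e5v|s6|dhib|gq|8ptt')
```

'e5vXdhibX8ptt'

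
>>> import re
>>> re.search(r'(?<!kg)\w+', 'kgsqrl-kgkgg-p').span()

The negative lookahead/lookbehind blocks any match where the forbidden context is present.
`re.search` scans for the first position where the pattern succeeds.
The match spans [0:6] → 'kgsqrl'.

(0, 6)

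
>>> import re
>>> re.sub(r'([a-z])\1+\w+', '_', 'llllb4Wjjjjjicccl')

`\1` is not a pattern — it's the concrete string captured by group 1, re-applied verbatim.
Matches: at [0:17] → 'llllb4Wjjjjjicccl'.
Every occurrence is swapped for '_'.

'_'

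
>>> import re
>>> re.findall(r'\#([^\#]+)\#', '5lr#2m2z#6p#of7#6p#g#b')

Because there's exactly one group, `findall` drops the full match and keeps group 1 from each hit.

['2m2z', 'of7', 'g']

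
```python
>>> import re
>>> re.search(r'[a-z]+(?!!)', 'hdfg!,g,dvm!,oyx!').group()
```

The negative lookaround is zero-width — it rules out positions where the adjacent text would match, without consuming anything.
Unlike `match`, `search` isn't anchored — it looks for the pattern anywhere in the string.
The match spans [0:3] → 'hdf'.

'hdf'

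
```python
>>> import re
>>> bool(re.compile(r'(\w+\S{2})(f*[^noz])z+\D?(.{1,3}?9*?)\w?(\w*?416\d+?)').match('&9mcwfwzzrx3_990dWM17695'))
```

False

`re.match` only tries the pattern at the start of the string.
Here position 0 doesn't satisfy it, so the call returns None, and `bool(None)` is False.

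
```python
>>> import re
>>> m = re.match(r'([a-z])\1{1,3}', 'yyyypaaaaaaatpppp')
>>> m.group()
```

`re.match` only tries the pattern at the start of the string.
The match spans [0:4] → 'yyyy'.

'yyyy'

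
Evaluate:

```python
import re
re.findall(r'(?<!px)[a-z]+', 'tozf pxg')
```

['tozf', 'pxg']

Because the assertion is negative and zero-width, positions next to the forbidden text are skipped.
Walking the string: at [0:4] → 'tozf'; at [5:8] → 'pxg'.
Since nothing is captured, `findall` lists the 2 matched substrings directly.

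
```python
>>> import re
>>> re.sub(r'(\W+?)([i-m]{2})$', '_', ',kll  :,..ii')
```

',kll_'

Pattern: one or more of a non-word character (lazy) (captured); then exactly 2 of a character in [i-m] (captured); then anchored at the end.
Matches: at [4:12] → '  :,..ii'.
`sub` substitutes '_' at each match site.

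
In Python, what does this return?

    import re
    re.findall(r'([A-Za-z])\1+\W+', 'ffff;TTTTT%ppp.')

['f', 'T', 'p']

A backreference is literal: `\1` must see the identical characters the first group matched.
Walking the string: at [0:5] match 'ffff;', group 1 = 'f'; at [5:11] match 'TTTTT%', group 1 = 'T'; at [11:15] match 'ppp.', group 1 = 'p'.
One capturing group, so `findall` returns just the captured substring from each match — 3 in all.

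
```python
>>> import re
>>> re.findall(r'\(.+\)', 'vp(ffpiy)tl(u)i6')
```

['(ffpiy)tl(u)']

`findall` yields the raw match text (1 of them) because the pattern has no groups.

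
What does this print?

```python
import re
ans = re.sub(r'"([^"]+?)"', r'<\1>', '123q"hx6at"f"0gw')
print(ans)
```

123q<hx6at>f"0gw

Matches: at [4:11] → '"hx6at"'.
The replacement refers to a captured group, so each match is rewritten using its own captured text.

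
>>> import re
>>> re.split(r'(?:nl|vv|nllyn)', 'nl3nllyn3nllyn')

['', '3', 'lyn3', 'lyn']

Alternation tries branches left to right and keeps the first one that lets the overall match succeed at that position.
The string is cut at each match, leaving 4 pieces.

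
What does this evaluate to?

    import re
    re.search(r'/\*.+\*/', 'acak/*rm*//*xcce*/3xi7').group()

Unlike `match`, `search` isn't anchored — it looks for the pattern anywhere in the string.
The match spans [4:18] → '/*rm*//*xcce*/'.

'/*rm*//*xcce*/'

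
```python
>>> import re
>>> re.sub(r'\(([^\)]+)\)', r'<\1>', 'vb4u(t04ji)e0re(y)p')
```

'vb4u<t04ji>e0re<y>p'

Each match is replaced using the text its own group 1 captured.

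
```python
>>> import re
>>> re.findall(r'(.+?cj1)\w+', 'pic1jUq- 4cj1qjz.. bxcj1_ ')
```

['pic1jUq- 4cj1', '.. bxcj1']

The pattern matches one or more of any character (lazy), then the literal 'cj1' (captured); then one or more of a word character.
Matches: at [0:16] match 'pic1jUq- 4cj1qjz', group 1 = 'pic1jUq- 4cj1'; at [16:25] match '.. bxcj1_', group 1 = '.. bxcj1'.
With a single group, `findall` returns only what that group captured — 2 items.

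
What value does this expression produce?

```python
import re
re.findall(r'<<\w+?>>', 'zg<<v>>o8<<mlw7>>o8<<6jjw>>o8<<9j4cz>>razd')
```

`findall` yields the raw match text (4 of them) because the pattern has no groups.

['<<v>>', '<<mlw7>>', '<<6jjw>>', '<<9j4cz>>']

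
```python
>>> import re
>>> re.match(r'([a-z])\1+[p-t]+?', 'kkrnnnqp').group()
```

'kkr'

`re.match` won't scan ahead — the pattern has to work from the very first character.
The match spans [0:3] → 'kkr'.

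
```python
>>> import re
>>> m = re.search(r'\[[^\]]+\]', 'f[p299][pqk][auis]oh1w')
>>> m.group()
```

'[p299]'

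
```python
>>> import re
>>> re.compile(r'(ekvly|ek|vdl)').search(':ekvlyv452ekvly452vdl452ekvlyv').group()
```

The regex engine tests alternatives in the order written; an earlier branch that matches wins even if a later one would match more.
`search` walks the string left to right and returns the first match it finds.
The match spans [1:6] → 'ekvly'.
Captured: group 1 = 'ekvly'.

'ekvly'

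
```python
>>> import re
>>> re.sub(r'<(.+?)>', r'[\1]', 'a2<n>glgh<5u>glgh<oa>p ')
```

'a2[n]glgh[5u]glgh[oa]p '

The `?` after the quantifier makes it lazy — it takes as little as possible before letting the rest of the pattern try.
`\1` in the replacement pulls in group 1's text for each match.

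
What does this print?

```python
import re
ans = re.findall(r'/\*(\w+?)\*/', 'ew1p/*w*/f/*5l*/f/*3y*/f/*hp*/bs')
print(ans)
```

With a single group, `findall` returns only what that group captured — 4 items.

['w', '5l', '3y', 'hp']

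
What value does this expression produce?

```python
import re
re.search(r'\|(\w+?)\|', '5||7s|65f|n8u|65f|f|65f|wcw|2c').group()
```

'|7s|'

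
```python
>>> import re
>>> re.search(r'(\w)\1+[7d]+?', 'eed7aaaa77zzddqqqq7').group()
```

A backreference is literal: `\1` must see the identical characters the first group matched.
`re.search` tries every starting position until one works.
The match spans [0:3] → 'eed'.
Captured: group 1 = 'e'.

'eed'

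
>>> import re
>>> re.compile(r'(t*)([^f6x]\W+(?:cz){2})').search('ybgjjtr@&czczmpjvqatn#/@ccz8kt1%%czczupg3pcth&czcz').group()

'tr@&czcz'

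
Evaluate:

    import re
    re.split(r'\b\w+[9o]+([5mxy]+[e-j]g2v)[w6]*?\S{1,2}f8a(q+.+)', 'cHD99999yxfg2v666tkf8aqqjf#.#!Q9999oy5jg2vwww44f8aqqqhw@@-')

This matches a word boundary (`\b`, zero-width); then one or more of a word character; then one or more of one of [9o]; then one or more of one of [5mxy], then a character in [e-j], then the literal 'g2v' (captured); then zero or more of one of [w6] (lazy), then 1 to 2 of a non-whitespace character, then the literal 'f8a'; then one or more of a literal 'q', then one or more of any character (captured).
Matches to split on: at [0:58] → 'cHD99999yxfg2v666tkf8aqqjf#.#!Q9999oy5jg2vwww44f8aqqqhw@@-'.
Because the pattern has a capturing group, `split` also inserts each captured text between the pieces.

['', 'yxfg2v', 'qqjf#.#!Q9999oy5jg2vwww44f8aqqqhw@@-', '']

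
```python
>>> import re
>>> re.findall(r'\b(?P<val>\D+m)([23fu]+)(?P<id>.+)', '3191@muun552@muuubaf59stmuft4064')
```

[('@m', 'uu', 'n552@muuubaf59stmuft4064')]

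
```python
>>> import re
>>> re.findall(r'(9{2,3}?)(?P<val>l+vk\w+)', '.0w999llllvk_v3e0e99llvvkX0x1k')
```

This matches 2 to 3 of a literal '9' (lazy) (captured); then one or more of the literal 'l', then the literal 'vk', then one or more of a word character (captured as 'val').
2 groups means the one result is a tuple of 2 captured strings — 1 here.

[('999', 'llllvk_v3e0e99llvvkX0x1k')]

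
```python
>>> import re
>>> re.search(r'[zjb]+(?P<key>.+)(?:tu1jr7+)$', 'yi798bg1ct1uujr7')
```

This matches one or more of one of [zjb]; then one or more of any character (captured as 'key'); then the literal 'tu1', then the literal 'jr', then one or more of a literal '7' (non-capturing group); then anchored at the end.
Here the pattern never matches, so the call returns None.

None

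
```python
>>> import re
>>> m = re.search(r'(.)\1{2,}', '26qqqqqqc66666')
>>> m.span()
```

(2, 8)

After group 1 captures some text, `\1` only succeeds where that same text appears again.
Unlike `match`, `search` isn't anchored — it looks for the pattern anywhere in the string.
The match spans [2:8] → 'qqqqqq'.
Captured: group 1 = 'q'.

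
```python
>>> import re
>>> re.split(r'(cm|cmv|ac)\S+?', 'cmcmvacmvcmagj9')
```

Matches to split on: at [0:3] → 'cmc'; at [5:8] → 'acm'; at [9:12] → 'cma'.
`re.split` interleaves the captured-group text with the surrounding fragments.

['', 'cm', 'mv', 'ac', 'v', 'cm', 'gj9']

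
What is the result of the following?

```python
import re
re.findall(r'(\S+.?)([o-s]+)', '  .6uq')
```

Pattern: one or more of a non-whitespace character, then optionally any character (captured); then one or more of a character in [o-s] (captured).
Matches: at [2:6] match '.6uq', groups = ('.6u', 'q').
`findall` packs the 2 group values into a tuple for every match.

[('.6u', 'q')]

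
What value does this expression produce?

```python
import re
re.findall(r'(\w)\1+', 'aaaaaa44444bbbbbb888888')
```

['a', '4', 'b', '8']

After group 1 captures some text, `\1` only succeeds where that same text appears again.
Matches: at [0:6] match 'aaaaaa', group 1 = 'a'; at [6:11] match '44444', group 1 = '4'; at [11:17] match 'bbbbbb', group 1 = 'b'; at [17:23] match '888888', group 1 = '8'.
`findall` collects group 1 from each match (4 total).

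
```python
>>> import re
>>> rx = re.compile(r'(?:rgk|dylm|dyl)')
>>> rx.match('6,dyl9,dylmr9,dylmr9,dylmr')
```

None

`re.match` only tries the pattern at the start of the string.
Here position 0 doesn't satisfy it, so the call returns None.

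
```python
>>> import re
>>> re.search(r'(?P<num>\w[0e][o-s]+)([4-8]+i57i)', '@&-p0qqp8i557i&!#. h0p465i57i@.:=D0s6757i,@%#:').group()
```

The match spans [19:29] → 'h0p465i57i'.

'h0p465i57i'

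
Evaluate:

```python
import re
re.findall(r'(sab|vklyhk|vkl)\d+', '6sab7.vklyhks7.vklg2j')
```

['sab']

Walking the string: at [1:5] match 'sab7', group 1 = 'sab'.
One capturing group, so `findall` returns just the captured substring from the one match — 1 in all.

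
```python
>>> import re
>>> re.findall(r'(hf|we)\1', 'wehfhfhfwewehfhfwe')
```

After group 1 captures some text, `\1` only succeeds where that same text appears again.
One capturing group, so `findall` returns just the captured substring from each match — 3 in all.

['hf', 'we', 'hf']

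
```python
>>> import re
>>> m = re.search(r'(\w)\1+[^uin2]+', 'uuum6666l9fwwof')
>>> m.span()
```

`\1` has to match the exact text group 1 already captured.
`re.search` tries every starting position until one works.
The match spans [0:15] → 'uuum6666l9fwwof'.
Captured: group 1 = 'u'.

(0, 15)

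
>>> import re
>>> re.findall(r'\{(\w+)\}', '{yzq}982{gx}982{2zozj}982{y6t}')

['yzq', 'gx', '2zozj', 'y6t']

Scanning left to right: at [0:5] match '{yzq}', group 1 = 'yzq'; at [8:12] match '{gx}', group 1 = 'gx'; at [15:22] match '{2zozj}', group 1 = '2zozj'; at [25:30] match '{y6t}', group 1 = 'y6t'.
Because there's exactly one group, `findall` drops the full match and keeps group 1 from each hit.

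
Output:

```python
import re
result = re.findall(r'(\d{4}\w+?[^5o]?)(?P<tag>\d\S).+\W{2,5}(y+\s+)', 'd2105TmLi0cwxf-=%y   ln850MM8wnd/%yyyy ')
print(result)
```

[('2105TmLi', '0c', 'yyyy ')]

The pattern matches exactly 4 of a digit, then one or more of a word character (lazy), then optionally any character except [5o] (captured); then a digit, then a non-whitespace character (captured as 'tag'); then one or more of any character, then 2 to 5 of a non-word character; then one or more of a literal 'y', then one or more of whitespace (captured).
Multiple groups make `findall` return tuples — one 3-tuple for the one match.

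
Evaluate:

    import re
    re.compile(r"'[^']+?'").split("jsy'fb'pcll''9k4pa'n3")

['jsy', "pcll'", 'n3']

Matches to split on: at [3:7] → "'fb'"; at [12:19] → "'9k4pa'".
Each match becomes a cut point; 3 segments remain.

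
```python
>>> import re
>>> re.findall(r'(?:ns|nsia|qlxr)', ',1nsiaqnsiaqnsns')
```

['ns', 'ns', 'ns', 'ns']

Branches in `(...|...)` are attempted left-to-right; the first branch that allows the whole pattern to succeed is taken.
With no groups in the pattern, `findall` gives back each whole match — 4 here.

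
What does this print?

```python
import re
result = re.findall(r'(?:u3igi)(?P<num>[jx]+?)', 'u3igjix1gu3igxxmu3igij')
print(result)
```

['j']

With a single group, `findall` returns only what that group captured — 1 item.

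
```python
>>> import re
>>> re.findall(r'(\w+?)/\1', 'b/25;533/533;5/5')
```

`\1` has to match the exact text group 1 already captured.
One capturing group, so `findall` returns just the captured substring from each match — 2 in all.

['533', '5']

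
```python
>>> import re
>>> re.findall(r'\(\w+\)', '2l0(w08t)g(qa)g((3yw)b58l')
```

Matches: at [3:9] → '(w08t)'; at [10:14] → '(qa)'; at [16:21] → '(3yw)'.
`findall` yields the raw match text (3 of them) because the pattern has no groups.

['(w08t)', '(qa)', '(3yw)']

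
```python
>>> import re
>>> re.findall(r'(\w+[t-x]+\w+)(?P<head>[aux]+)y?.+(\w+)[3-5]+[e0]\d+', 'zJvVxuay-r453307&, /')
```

This matches one or more of a word character, then one or more of a character in [t-x], then one or more of a word character (captured); then one or more of one of [aux] (captured as 'head'); then optionally a literal 'y', then one or more of any character; then one or more of a word character (captured); then one or more of a character in [3-5], then one of [e0], then one or more of a digit.
Walking the string: at [0:16] match 'zJvVxuay-r453307', groups = ('zJvVxu', 'a', '3').
Multiple groups make `findall` return tuples — one 3-tuple for the one match.

[('zJvVxu', 'a', '3')]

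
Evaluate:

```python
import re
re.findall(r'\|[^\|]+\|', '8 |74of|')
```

['|74of|']

With no groups in the pattern, `findall` gives back each whole match — 1 here.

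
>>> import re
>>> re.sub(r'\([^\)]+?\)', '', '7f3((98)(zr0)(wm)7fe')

Matches: at [3:8] → '((98)'; at [8:13] → '(zr0)'; at [13:17] → '(wm)'.
`sub` substitutes '' at each match site.

'7f37fe'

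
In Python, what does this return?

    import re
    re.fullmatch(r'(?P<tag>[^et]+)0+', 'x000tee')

Pattern: one or more of any character except [et] (captured as 'tag'); then one or more of a literal '0'.
`re.fullmatch` requires the pattern to consume the entire string.
Here the string isn't matched end-to-end, so the call returns None.

None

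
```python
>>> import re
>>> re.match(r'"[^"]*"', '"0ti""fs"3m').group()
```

`match` is anchored at position 0; if the pattern doesn't fit there, it returns None.
The match spans [0:5] → '"0ti"'.

'"0ti"'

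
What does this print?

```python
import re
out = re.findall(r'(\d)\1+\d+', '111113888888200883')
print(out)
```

`\1` has to match the exact text group 1 already captured.
With a single group, `findall` returns only what that group captured — 1 item.

['1']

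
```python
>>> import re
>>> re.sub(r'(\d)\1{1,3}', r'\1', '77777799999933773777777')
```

The backreference `\1` re-matches whatever the first group consumed, character for character.
Matches: at [0:4] → '7777'; at [4:6] → '77'; at [6:10] → '9999'; at [10:12] → '99'; at [12:14] → '33'; ….
`\1` in the replacement pulls in group 1's text for each match.

'779937377'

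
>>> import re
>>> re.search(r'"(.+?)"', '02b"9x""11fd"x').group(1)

The match spans [3:7] → '"9x"'.
Captured: group 1 = '9x'.

'9x'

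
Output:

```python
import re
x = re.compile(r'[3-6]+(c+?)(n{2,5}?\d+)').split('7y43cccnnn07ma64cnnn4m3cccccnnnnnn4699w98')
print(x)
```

Pattern: one or more of a character in [3-6]; then one or more of a literal 'c' (lazy) (captured); then 2 to 5 of a literal 'n' (lazy), then one or more of a digit (captured).
Matches to split on: at [2:12] → '43cccnnn07'; at [14:21] → '64cnnn4'.
The group in the pattern means `split` returns the separators' captures alongside the pieces.

['7y', 'ccc', 'nnn07', 'ma', 'c', 'nnn4', 'm3cccccnnnnnn4699w98']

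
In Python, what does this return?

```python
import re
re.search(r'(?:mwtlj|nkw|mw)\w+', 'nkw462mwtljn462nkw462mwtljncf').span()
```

The match spans [0:29] → 'nkw462mwtljn462nkw462mwtljncf'.

(0, 29)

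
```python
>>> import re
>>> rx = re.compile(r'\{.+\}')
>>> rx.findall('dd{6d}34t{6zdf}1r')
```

['{6d}34t{6zdf}']

With no groups in the pattern, `findall` gives back each whole match — 1 here.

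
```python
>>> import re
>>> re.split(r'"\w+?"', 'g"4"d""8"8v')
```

Matches to split on: at [1:4] → '"4"'; at [6:9] → '"8"'.
Each match becomes a cut point; 3 segments remain.

['g', 'd"', '8v']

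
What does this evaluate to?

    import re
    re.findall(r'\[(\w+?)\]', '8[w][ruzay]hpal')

['w', 'ruzay']

Because there's exactly one group, `findall` drops the full match and keeps group 1 from each hit.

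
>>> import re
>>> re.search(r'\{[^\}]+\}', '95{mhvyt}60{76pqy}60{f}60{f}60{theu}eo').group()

The match spans [2:9] → '{mhvyt}'.

'{mhvyt}'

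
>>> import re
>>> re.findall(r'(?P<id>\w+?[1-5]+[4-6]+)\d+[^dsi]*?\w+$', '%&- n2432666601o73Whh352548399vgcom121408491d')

This matches one or more of a word character (lazy), then one or more of a character in [1-5], then one or more of a character in [4-6] (captured as 'id'); then one or more of a digit, then zero or more of any character except [dsi] (lazy), then one or more of a word character; then anchored at the end.
Because the quantifier is non-greedy, it stops expanding at the earliest point where the rest of the pattern can succeed.
Walking the string: at [4:45] match 'n2432666601o73Whh352548399vgcom121408491d', group 1 = 'n24326666'.
With a single group, `findall` returns only what that group captured — 1 item.

['n24326666']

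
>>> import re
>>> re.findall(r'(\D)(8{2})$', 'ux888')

The pattern matches a non-digit (captured); then exactly 2 of a literal '8' (captured); then anchored at the end.
`findall` packs the 2 group values into a tuple for every match.
Nothing in the string satisfies the pattern, so the list is empty.

[]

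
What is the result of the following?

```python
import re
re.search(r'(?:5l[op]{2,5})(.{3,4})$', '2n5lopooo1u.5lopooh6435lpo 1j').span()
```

(22, 29)

This matches the literal '5l', then 2 to 5 of one of [op] (non-capturing group); then 3 to 4 of any character (captured); then anchored at the end.
The match spans [22:29] → '5lpo 1j'.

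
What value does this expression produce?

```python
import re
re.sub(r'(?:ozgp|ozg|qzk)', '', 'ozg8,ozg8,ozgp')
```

Alternation isn't longest-match — the leftmost alternative that fits at this position is chosen.
Every occurrence is swapped for ''.

'8,8,'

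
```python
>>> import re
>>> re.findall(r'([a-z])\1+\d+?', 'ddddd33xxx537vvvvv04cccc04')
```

['d', 'x', 'v', 'c']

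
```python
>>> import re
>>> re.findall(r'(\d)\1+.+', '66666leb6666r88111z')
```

['6']

After group 1 captures some text, `\1` only succeeds where that same text appears again.
Scanning left to right: at [0:19] match '66666leb6666r88111z', group 1 = '6'.
With a single group, `findall` returns only what that group captured — 1 item.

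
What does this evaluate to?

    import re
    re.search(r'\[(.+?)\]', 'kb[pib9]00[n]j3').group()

`re.search` scans for the first position where the pattern succeeds.
The match spans [2:8] → '[pib9]'.
Captured: group 1 = 'pib9'.

'[pib9]'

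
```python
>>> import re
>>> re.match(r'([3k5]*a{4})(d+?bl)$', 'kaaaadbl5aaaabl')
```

None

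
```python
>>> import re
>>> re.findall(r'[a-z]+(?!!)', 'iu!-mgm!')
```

The negative lookaround is zero-width — it rules out positions where the adjacent text would match, without consuming anything.
Matches: at [0:1] → 'i'; at [4:6] → 'mg'.
`findall` yields the raw match text (2 of them) because the pattern has no groups.

['i', 'mg']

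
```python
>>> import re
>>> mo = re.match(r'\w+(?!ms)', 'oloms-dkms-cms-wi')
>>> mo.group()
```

'oloms'

`re.match` only tries the pattern at the start of the string.
The match spans [0:5] → 'oloms'.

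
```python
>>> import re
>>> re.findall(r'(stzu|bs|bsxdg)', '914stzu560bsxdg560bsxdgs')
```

Alternation isn't longest-match — the leftmost alternative that fits at this position is chosen.
One capturing group, so `findall` returns just the captured substring from each match — 3 in all.

['stzu', 'bs', 'bs']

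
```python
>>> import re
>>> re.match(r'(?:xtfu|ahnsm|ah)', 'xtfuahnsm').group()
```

`re.match` won't scan ahead — the pattern has to work from the very first character.
The match spans [0:4] → 'xtfu'.

'xtfu'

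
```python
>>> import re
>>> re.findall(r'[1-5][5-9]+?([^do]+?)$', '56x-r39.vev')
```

`findall` collects group 1 from the one match (1 total).

['x-r39.vev']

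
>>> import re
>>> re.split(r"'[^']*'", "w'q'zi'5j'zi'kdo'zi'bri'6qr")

['w', 'zi', 'zi', 'zi', '6qr']

Matches to split on: at [1:4] → "'q'"; at [6:10] → "'5j'"; at [12:17] → "'kdo'"; at [19:24] → "'bri'".
The string is cut at each match, leaving 5 pieces.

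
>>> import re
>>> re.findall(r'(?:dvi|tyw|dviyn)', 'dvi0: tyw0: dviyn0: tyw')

['dvi', 'tyw', 'dvi', 'tyw']

Branches in `(...|...)` are attempted left-to-right; the first branch that allows the whole pattern to succeed is taken.
Scanning left to right: at [0:3] → 'dvi'; at [6:9] → 'tyw'; at [12:15] → 'dvi'; at [20:23] → 'tyw'.
Since nothing is captured, `findall` lists the 4 matched substrings directly.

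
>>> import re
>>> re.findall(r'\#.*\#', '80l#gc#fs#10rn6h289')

Scanning left to right: at [3:10] → '#gc#fs#'.
No capturing groups, so `findall` returns the 1 full match string.

['#gc#fs#']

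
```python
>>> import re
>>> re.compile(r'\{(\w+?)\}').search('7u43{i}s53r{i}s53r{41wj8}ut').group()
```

`search` walks the string left to right and returns the first match it finds.
The match spans [4:7] → '{i}'.
Captured: group 1 = 'i'.

'{i}'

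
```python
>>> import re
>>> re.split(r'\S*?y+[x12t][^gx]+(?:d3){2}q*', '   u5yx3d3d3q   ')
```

['   ', '   ']

Each match becomes a cut point; 2 segments remain.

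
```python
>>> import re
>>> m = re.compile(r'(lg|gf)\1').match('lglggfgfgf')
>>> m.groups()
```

('lg',)

`\1` has to match the exact text group 1 already captured.
`re.match` won't scan ahead — the pattern has to work from the very first character.
The match spans [0:4] → 'lglg'.
Captured: group 1 = 'lg'.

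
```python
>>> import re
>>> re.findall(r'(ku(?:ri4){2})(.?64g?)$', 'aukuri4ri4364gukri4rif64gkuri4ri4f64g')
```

Multiple groups make `findall` return tuples — one 2-tuple for the one match.

[('kuri4ri4', 'f64g')]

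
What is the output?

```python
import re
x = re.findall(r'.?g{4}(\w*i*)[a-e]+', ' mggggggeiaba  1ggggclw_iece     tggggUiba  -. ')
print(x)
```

One capturing group, so `findall` returns just the captured substring from each match — 3 in all.

['ggeiab', 'clw_iec', 'Uib']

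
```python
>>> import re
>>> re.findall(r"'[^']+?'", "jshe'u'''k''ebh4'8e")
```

["'u'", "'k'", "'ebh4'"]

With no groups in the pattern, `findall` gives back each whole match — 3 here.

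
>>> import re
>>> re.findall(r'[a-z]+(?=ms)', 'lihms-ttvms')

['lih', 'ttv']

The `(?=…)`/`(?<=…)` assertion just peeks at neighbouring text; it doesn't advance the match position.
No capturing groups, so `findall` returns the 2 full match strings.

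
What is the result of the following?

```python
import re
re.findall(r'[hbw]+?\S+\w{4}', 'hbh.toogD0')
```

['hbh.toogD0']

Pattern: one or more of one of [hbw] (lazy); then one or more of a non-whitespace character, then exactly 4 of a word character.
Scanning left to right: at [0:10] → 'hbh.toogD0'.
No capturing groups, so `findall` returns the 1 full match string.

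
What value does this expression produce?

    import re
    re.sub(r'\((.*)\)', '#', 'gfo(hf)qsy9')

Matches: at [3:7] → '(hf)'.
`sub` substitutes '#' at each match site.

'gfo#qsy9'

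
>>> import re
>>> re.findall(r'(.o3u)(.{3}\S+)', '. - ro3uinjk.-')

Pattern: any character, then the literal 'o3u' (captured); then exactly 3 of any character, then one or more of a non-whitespace character (captured).
Multiple groups make `findall` return tuples — one 2-tuple for the one match.

[('ro3u', 'injk.-')]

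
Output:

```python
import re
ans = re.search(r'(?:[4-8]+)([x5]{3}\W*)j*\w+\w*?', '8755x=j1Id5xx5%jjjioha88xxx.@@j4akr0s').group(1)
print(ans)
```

55x=

The match spans [0:14] → '8755x=j1Id5xx5'.
Captured: group 1 = '55x='.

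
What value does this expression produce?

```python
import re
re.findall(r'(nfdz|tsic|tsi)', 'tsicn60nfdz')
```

Alternation isn't longest-match — the leftmost alternative that fits at this position is chosen.
Matches: at [0:4] match 'tsic', group 1 = 'tsic'; at [7:11] match 'nfdz', group 1 = 'nfdz'.
With a single group, `findall` returns only what that group captured — 2 items.

['tsic', 'nfdz']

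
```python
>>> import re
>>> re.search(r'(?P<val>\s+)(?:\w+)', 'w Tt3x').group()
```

The match spans [1:6] → ' Tt3x'.

' Tt3x'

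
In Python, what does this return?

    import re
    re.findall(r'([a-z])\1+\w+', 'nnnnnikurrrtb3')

['n']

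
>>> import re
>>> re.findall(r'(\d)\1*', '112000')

`\1` is not a pattern — it's the concrete string captured by group 1, re-applied verbatim.
With a single group, `findall` returns only what that group captured — 3 items.

['1', '2', '0']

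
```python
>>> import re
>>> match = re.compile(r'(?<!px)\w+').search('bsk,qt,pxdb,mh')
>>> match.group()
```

A negative assertion filters positions out without eating any characters.
`re.search` scans for the first position where the pattern succeeds.
The match spans [0:3] → 'bsk'.

'bsk'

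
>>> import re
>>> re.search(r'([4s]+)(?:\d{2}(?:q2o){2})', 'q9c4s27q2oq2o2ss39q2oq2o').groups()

This matches one or more of one of [4s] (captured); then exactly 2 of a digit, then the literal 'q2o' repeated 2 times (non-capturing group).
`re.search` scans for the first position where the pattern succeeds.
The match spans [3:13] → '4s27q2oq2o'.
Captured: group 1 = '4s'.

('4s',)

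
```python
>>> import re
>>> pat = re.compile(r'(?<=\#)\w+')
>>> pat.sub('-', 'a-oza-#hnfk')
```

'a-oza-#-'

Lookahead/lookbehind check context without consuming it, so the matched span excludes the asserted characters.
Matches: at [7:11] → 'hnfk'.
`sub` substitutes '-' at each match site.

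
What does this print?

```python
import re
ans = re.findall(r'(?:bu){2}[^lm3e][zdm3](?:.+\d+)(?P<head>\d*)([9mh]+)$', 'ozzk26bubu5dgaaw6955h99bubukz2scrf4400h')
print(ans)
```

`findall` packs the 2 group values into a tuple for every match.

[('', 'h')]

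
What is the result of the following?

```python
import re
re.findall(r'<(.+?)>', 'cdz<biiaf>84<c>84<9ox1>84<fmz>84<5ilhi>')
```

['biiaf', 'c', '9ox1', 'fmz', '5ilhi']

With the lazy modifier that quantifier settles for the fewest repetitions that let the rest of the pattern succeed (the atoms after it are unaffected and can still be greedy).
Matches: at [3:10] match '<biiaf>', group 1 = 'biiaf'; at [12:15] match '<c>', group 1 = 'c'; at [17:23] match '<9ox1>', group 1 = '9ox1'; at [25:30] match '<fmz>', group 1 = 'fmz'; at [32:39] match '<5ilhi>', group 1 = '5ilhi'.
With a single group, `findall` returns only what that group captured — 5 items.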